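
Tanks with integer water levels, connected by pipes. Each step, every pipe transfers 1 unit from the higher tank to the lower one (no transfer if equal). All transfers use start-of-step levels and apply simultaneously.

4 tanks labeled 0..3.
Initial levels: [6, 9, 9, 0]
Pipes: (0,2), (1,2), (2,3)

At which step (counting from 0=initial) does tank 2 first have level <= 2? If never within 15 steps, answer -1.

Answer: -1

Derivation:
Step 1: flows [2->0,1=2,2->3] -> levels [7 9 7 1]
Step 2: flows [0=2,1->2,2->3] -> levels [7 8 7 2]
Step 3: flows [0=2,1->2,2->3] -> levels [7 7 7 3]
Step 4: flows [0=2,1=2,2->3] -> levels [7 7 6 4]
Step 5: flows [0->2,1->2,2->3] -> levels [6 6 7 5]
Step 6: flows [2->0,2->1,2->3] -> levels [7 7 4 6]
Step 7: flows [0->2,1->2,3->2] -> levels [6 6 7 5]
  -> period-2 cycle (repeats step 5); tank 2 never drops to <=2
Tank 2 never reaches <=2 within 15 steps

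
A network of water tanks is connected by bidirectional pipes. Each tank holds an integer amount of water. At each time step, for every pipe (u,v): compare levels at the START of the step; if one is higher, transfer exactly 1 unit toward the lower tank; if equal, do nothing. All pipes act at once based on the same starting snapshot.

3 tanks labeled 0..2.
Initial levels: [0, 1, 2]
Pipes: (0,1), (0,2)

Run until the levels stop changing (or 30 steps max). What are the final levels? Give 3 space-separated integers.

Answer: 0 1 2

Derivation:
Step 1: flows [1->0,2->0] -> levels [2 0 1]
Step 2: flows [0->1,0->2] -> levels [0 1 2]
  -> period-2 cycle: step 2 state = step 0 state; never stabilizes
  -> state at step 30: (30-0) mod 2 = 0, same as step 0 -> [0 1 2]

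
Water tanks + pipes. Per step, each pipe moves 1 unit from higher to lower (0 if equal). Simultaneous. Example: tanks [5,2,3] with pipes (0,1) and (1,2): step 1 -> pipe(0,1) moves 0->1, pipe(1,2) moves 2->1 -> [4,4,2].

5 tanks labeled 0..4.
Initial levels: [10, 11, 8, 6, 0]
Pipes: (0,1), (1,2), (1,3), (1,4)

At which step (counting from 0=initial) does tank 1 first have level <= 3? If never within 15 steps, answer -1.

Step 1: flows [1->0,1->2,1->3,1->4] -> levels [11 7 9 7 1]
Step 2: flows [0->1,2->1,1=3,1->4] -> levels [10 8 8 7 2]
Step 3: flows [0->1,1=2,1->3,1->4] -> levels [9 7 8 8 3]
Step 4: flows [0->1,2->1,3->1,1->4] -> levels [8 9 7 7 4]
Step 5: flows [1->0,1->2,1->3,1->4] -> levels [9 5 8 8 5]
Step 6: flows [0->1,2->1,3->1,1=4] -> levels [8 8 7 7 5]
Step 7: flows [0=1,1->2,1->3,1->4] -> levels [8 5 8 8 6]
Step 8: flows [0->1,2->1,3->1,4->1] -> levels [7 9 7 7 5]
Step 9: flows [1->0,1->2,1->3,1->4] -> levels [8 5 8 8 6]
  -> period-2 cycle (repeats step 7); tank 1 never drops to <=3
Tank 1 never reaches <=3 within 15 steps

Answer: -1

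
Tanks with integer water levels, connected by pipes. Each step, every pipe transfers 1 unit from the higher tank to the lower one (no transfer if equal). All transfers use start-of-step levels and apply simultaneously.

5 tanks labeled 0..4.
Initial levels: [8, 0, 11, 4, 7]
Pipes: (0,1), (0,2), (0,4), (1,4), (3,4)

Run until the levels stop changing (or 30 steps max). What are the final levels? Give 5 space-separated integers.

Answer: 8 6 6 6 4

Derivation:
Step 1: flows [0->1,2->0,0->4,4->1,4->3] -> levels [7 2 10 5 6]
Step 2: flows [0->1,2->0,0->4,4->1,4->3] -> levels [6 4 9 6 5]
Step 3: flows [0->1,2->0,0->4,4->1,3->4] -> levels [5 6 8 5 6]
Step 4: flows [1->0,2->0,4->0,1=4,4->3] -> levels [8 5 7 6 4]
Step 5: flows [0->1,0->2,0->4,1->4,3->4] -> levels [5 5 8 5 7]
Step 6: flows [0=1,2->0,4->0,4->1,4->3] -> levels [7 6 7 6 4]
Step 7: flows [0->1,0=2,0->4,1->4,3->4] -> levels [5 6 7 5 7]
Step 8: flows [1->0,2->0,4->0,4->1,4->3] -> levels [8 6 6 6 4]
Step 9: flows [0->1,0->2,0->4,1->4,3->4] -> levels [5 6 7 5 7]
  -> period-2 cycle: step 9 state = step 7 state; never stabilizes
  -> state at step 30: (30-7) mod 2 = 1, same as step 8 -> [8 6 6 6 4]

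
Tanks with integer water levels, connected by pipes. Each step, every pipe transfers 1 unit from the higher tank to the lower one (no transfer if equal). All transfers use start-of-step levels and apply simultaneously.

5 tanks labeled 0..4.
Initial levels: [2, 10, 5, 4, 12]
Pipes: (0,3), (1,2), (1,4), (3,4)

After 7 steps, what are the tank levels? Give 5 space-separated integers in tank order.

Answer: 6 6 8 6 7

Derivation:
Step 1: flows [3->0,1->2,4->1,4->3] -> levels [3 10 6 4 10]
Step 2: flows [3->0,1->2,1=4,4->3] -> levels [4 9 7 4 9]
Step 3: flows [0=3,1->2,1=4,4->3] -> levels [4 8 8 5 8]
Step 4: flows [3->0,1=2,1=4,4->3] -> levels [5 8 8 5 7]
Step 5: flows [0=3,1=2,1->4,4->3] -> levels [5 7 8 6 7]
Step 6: flows [3->0,2->1,1=4,4->3] -> levels [6 8 7 6 6]
Step 7: flows [0=3,1->2,1->4,3=4] -> levels [6 6 8 6 7]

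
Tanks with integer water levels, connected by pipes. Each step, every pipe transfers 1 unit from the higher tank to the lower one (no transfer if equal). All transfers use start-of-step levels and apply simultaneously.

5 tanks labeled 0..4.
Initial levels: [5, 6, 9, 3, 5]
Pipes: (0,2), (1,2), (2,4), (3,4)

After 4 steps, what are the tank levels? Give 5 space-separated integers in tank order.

Step 1: flows [2->0,2->1,2->4,4->3] -> levels [6 7 6 4 5]
Step 2: flows [0=2,1->2,2->4,4->3] -> levels [6 6 6 5 5]
Step 3: flows [0=2,1=2,2->4,3=4] -> levels [6 6 5 5 6]
Step 4: flows [0->2,1->2,4->2,4->3] -> levels [5 5 8 6 4]

Answer: 5 5 8 6 4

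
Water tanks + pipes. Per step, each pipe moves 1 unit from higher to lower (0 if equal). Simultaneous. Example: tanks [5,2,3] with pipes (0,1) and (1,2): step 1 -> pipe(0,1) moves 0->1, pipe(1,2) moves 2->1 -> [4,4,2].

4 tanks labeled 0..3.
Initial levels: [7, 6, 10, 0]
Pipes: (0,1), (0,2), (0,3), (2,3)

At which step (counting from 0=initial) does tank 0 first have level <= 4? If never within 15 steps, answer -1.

Answer: 3

Derivation:
Step 1: flows [0->1,2->0,0->3,2->3] -> levels [6 7 8 2]
Step 2: flows [1->0,2->0,0->3,2->3] -> levels [7 6 6 4]
Step 3: flows [0->1,0->2,0->3,2->3] -> levels [4 7 6 6]
Tank 0 first reaches <=4 at step 3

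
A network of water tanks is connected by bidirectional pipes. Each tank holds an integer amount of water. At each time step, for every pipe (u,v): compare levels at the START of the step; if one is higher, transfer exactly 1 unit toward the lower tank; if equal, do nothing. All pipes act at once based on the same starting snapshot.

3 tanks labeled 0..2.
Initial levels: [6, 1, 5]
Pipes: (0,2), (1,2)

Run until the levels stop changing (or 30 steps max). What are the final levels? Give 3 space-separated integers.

Step 1: flows [0->2,2->1] -> levels [5 2 5]
Step 2: flows [0=2,2->1] -> levels [5 3 4]
Step 3: flows [0->2,2->1] -> levels [4 4 4]
Step 4: flows [0=2,1=2] -> levels [4 4 4]
  -> stable (no change)

Answer: 4 4 4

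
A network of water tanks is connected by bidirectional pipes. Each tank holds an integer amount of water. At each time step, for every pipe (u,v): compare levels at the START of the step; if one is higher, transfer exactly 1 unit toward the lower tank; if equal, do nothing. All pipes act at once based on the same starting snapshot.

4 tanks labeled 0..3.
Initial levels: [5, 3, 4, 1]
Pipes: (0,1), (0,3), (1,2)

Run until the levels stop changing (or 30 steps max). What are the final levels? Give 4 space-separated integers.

Step 1: flows [0->1,0->3,2->1] -> levels [3 5 3 2]
Step 2: flows [1->0,0->3,1->2] -> levels [3 3 4 3]
Step 3: flows [0=1,0=3,2->1] -> levels [3 4 3 3]
Step 4: flows [1->0,0=3,1->2] -> levels [4 2 4 3]
Step 5: flows [0->1,0->3,2->1] -> levels [2 4 3 4]
Step 6: flows [1->0,3->0,1->2] -> levels [4 2 4 3]
  -> period-2 cycle: step 6 state = step 4 state; never stabilizes
  -> state at step 30: (30-4) mod 2 = 0, same as step 4 -> [4 2 4 3]

Answer: 4 2 4 3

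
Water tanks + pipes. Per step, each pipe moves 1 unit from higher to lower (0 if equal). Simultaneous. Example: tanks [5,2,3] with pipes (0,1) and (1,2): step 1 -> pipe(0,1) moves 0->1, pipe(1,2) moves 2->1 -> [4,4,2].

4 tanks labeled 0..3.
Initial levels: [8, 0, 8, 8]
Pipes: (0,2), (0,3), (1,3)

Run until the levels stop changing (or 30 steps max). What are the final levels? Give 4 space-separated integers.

Answer: 5 5 7 7

Derivation:
Step 1: flows [0=2,0=3,3->1] -> levels [8 1 8 7]
Step 2: flows [0=2,0->3,3->1] -> levels [7 2 8 7]
Step 3: flows [2->0,0=3,3->1] -> levels [8 3 7 6]
Step 4: flows [0->2,0->3,3->1] -> levels [6 4 8 6]
Step 5: flows [2->0,0=3,3->1] -> levels [7 5 7 5]
Step 6: flows [0=2,0->3,1=3] -> levels [6 5 7 6]
Step 7: flows [2->0,0=3,3->1] -> levels [7 6 6 5]
Step 8: flows [0->2,0->3,1->3] -> levels [5 5 7 7]
Step 9: flows [2->0,3->0,3->1] -> levels [7 6 6 5]
  -> period-2 cycle: step 9 state = step 7 state; never stabilizes
  -> state at step 30: (30-7) mod 2 = 1, same as step 8 -> [5 5 7 7]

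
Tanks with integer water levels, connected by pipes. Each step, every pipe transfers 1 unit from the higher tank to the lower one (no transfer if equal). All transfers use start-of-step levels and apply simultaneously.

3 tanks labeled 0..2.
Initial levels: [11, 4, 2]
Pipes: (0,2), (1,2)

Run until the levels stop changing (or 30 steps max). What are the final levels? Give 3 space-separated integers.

Answer: 6 6 5

Derivation:
Step 1: flows [0->2,1->2] -> levels [10 3 4]
Step 2: flows [0->2,2->1] -> levels [9 4 4]
Step 3: flows [0->2,1=2] -> levels [8 4 5]
Step 4: flows [0->2,2->1] -> levels [7 5 5]
Step 5: flows [0->2,1=2] -> levels [6 5 6]
Step 6: flows [0=2,2->1] -> levels [6 6 5]
Step 7: flows [0->2,1->2] -> levels [5 5 7]
Step 8: flows [2->0,2->1] -> levels [6 6 5]
  -> period-2 cycle: step 8 state = step 6 state; never stabilizes
  -> state at step 30: (30-6) mod 2 = 0, same as step 6 -> [6 6 5]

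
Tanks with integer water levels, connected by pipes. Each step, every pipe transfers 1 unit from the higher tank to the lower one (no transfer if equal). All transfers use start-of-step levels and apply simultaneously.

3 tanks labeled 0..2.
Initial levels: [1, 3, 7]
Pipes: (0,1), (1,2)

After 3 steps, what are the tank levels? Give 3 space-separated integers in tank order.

Step 1: flows [1->0,2->1] -> levels [2 3 6]
Step 2: flows [1->0,2->1] -> levels [3 3 5]
Step 3: flows [0=1,2->1] -> levels [3 4 4]

Answer: 3 4 4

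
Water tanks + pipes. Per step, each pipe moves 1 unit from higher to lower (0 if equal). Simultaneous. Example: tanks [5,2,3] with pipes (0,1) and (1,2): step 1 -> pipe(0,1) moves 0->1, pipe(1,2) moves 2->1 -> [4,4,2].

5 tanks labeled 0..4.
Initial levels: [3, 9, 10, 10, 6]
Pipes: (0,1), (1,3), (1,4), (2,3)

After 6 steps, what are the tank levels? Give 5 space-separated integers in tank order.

Answer: 7 6 8 9 8

Derivation:
Step 1: flows [1->0,3->1,1->4,2=3] -> levels [4 8 10 9 7]
Step 2: flows [1->0,3->1,1->4,2->3] -> levels [5 7 9 9 8]
Step 3: flows [1->0,3->1,4->1,2=3] -> levels [6 8 9 8 7]
Step 4: flows [1->0,1=3,1->4,2->3] -> levels [7 6 8 9 8]
Step 5: flows [0->1,3->1,4->1,3->2] -> levels [6 9 9 7 7]
Step 6: flows [1->0,1->3,1->4,2->3] -> levels [7 6 8 9 8]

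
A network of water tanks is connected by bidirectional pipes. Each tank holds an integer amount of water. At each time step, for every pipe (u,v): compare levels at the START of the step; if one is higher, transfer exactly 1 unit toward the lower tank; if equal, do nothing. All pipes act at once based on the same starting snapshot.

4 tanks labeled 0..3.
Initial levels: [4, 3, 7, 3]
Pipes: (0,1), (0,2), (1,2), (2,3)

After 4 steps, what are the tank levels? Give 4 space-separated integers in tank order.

Answer: 4 3 6 4

Derivation:
Step 1: flows [0->1,2->0,2->1,2->3] -> levels [4 5 4 4]
Step 2: flows [1->0,0=2,1->2,2=3] -> levels [5 3 5 4]
Step 3: flows [0->1,0=2,2->1,2->3] -> levels [4 5 3 5]
Step 4: flows [1->0,0->2,1->2,3->2] -> levels [4 3 6 4]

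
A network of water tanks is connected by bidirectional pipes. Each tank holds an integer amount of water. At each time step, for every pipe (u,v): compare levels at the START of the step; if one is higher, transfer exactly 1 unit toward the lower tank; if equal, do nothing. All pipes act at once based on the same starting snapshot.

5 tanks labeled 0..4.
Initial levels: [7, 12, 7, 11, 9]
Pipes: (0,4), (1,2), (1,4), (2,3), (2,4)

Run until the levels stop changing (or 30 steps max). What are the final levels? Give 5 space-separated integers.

Answer: 8 9 8 10 11

Derivation:
Step 1: flows [4->0,1->2,1->4,3->2,4->2] -> levels [8 10 10 10 8]
Step 2: flows [0=4,1=2,1->4,2=3,2->4] -> levels [8 9 9 10 10]
Step 3: flows [4->0,1=2,4->1,3->2,4->2] -> levels [9 10 11 9 7]
Step 4: flows [0->4,2->1,1->4,2->3,2->4] -> levels [8 10 8 10 10]
Step 5: flows [4->0,1->2,1=4,3->2,4->2] -> levels [9 9 11 9 8]
Step 6: flows [0->4,2->1,1->4,2->3,2->4] -> levels [8 9 8 10 11]
Step 7: flows [4->0,1->2,4->1,3->2,4->2] -> levels [9 9 11 9 8]
  -> period-2 cycle: step 7 state = step 5 state; never stabilizes
  -> state at step 30: (30-5) mod 2 = 1, same as step 6 -> [8 9 8 10 11]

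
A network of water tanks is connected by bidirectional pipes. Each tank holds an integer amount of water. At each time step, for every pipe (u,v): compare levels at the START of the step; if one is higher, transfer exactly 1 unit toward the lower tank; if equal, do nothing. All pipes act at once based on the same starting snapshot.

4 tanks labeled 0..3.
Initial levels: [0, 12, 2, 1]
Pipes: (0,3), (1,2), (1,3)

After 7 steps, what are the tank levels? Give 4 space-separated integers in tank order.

Answer: 4 4 4 3

Derivation:
Step 1: flows [3->0,1->2,1->3] -> levels [1 10 3 1]
Step 2: flows [0=3,1->2,1->3] -> levels [1 8 4 2]
Step 3: flows [3->0,1->2,1->3] -> levels [2 6 5 2]
Step 4: flows [0=3,1->2,1->3] -> levels [2 4 6 3]
Step 5: flows [3->0,2->1,1->3] -> levels [3 4 5 3]
Step 6: flows [0=3,2->1,1->3] -> levels [3 4 4 4]
Step 7: flows [3->0,1=2,1=3] -> levels [4 4 4 3]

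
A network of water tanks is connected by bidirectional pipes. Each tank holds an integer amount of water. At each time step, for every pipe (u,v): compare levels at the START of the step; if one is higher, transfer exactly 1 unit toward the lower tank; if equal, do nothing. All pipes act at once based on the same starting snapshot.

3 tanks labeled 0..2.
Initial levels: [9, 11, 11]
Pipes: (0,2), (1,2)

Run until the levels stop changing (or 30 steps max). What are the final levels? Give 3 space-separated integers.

Answer: 10 10 11

Derivation:
Step 1: flows [2->0,1=2] -> levels [10 11 10]
Step 2: flows [0=2,1->2] -> levels [10 10 11]
Step 3: flows [2->0,2->1] -> levels [11 11 9]
Step 4: flows [0->2,1->2] -> levels [10 10 11]
  -> period-2 cycle: step 4 state = step 2 state; never stabilizes
  -> state at step 30: (30-2) mod 2 = 0, same as step 2 -> [10 10 11]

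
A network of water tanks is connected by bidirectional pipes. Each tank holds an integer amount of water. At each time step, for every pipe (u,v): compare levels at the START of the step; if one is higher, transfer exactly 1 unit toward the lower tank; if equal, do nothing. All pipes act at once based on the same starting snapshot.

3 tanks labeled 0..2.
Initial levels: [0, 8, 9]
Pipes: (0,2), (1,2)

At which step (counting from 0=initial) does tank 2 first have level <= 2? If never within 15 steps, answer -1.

Answer: -1

Derivation:
Step 1: flows [2->0,2->1] -> levels [1 9 7]
Step 2: flows [2->0,1->2] -> levels [2 8 7]
Step 3: flows [2->0,1->2] -> levels [3 7 7]
Step 4: flows [2->0,1=2] -> levels [4 7 6]
Step 5: flows [2->0,1->2] -> levels [5 6 6]
Step 6: flows [2->0,1=2] -> levels [6 6 5]
Step 7: flows [0->2,1->2] -> levels [5 5 7]
Step 8: flows [2->0,2->1] -> levels [6 6 5]
  -> period-2 cycle (repeats step 6); tank 2 never drops to <=2
Tank 2 never reaches <=2 within 15 steps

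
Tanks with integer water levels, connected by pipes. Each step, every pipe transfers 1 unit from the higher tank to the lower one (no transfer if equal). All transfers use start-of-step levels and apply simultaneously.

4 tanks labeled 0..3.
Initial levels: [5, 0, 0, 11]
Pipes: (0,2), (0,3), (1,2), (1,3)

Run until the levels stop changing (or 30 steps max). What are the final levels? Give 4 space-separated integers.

Step 1: flows [0->2,3->0,1=2,3->1] -> levels [5 1 1 9]
Step 2: flows [0->2,3->0,1=2,3->1] -> levels [5 2 2 7]
Step 3: flows [0->2,3->0,1=2,3->1] -> levels [5 3 3 5]
Step 4: flows [0->2,0=3,1=2,3->1] -> levels [4 4 4 4]
Step 5: flows [0=2,0=3,1=2,1=3] -> levels [4 4 4 4]
  -> stable (no change)

Answer: 4 4 4 4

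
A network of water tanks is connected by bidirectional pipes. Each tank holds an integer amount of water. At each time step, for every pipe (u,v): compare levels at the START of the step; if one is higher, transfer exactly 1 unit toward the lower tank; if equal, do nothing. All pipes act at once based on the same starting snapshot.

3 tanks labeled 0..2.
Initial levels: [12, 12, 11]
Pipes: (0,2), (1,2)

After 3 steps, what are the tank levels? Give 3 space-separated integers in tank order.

Step 1: flows [0->2,1->2] -> levels [11 11 13]
Step 2: flows [2->0,2->1] -> levels [12 12 11]
  -> period-2 cycle: step 2 state = step 0 state
  -> state at step 3: (3-0) mod 2 = 1, same as step 1 -> [11 11 13]

Answer: 11 11 13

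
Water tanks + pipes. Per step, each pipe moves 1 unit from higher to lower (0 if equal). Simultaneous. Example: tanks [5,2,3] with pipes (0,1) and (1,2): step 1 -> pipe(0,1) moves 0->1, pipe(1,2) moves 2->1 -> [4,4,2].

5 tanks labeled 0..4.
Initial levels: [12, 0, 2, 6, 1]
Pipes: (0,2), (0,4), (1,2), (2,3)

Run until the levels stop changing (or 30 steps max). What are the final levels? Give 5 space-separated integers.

Step 1: flows [0->2,0->4,2->1,3->2] -> levels [10 1 3 5 2]
Step 2: flows [0->2,0->4,2->1,3->2] -> levels [8 2 4 4 3]
Step 3: flows [0->2,0->4,2->1,2=3] -> levels [6 3 4 4 4]
Step 4: flows [0->2,0->4,2->1,2=3] -> levels [4 4 4 4 5]
Step 5: flows [0=2,4->0,1=2,2=3] -> levels [5 4 4 4 4]
Step 6: flows [0->2,0->4,1=2,2=3] -> levels [3 4 5 4 5]
Step 7: flows [2->0,4->0,2->1,2->3] -> levels [5 5 2 5 4]
Step 8: flows [0->2,0->4,1->2,3->2] -> levels [3 4 5 4 5]
  -> period-2 cycle: step 8 state = step 6 state; never stabilizes
  -> state at step 30: (30-6) mod 2 = 0, same as step 6 -> [3 4 5 4 5]

Answer: 3 4 5 4 5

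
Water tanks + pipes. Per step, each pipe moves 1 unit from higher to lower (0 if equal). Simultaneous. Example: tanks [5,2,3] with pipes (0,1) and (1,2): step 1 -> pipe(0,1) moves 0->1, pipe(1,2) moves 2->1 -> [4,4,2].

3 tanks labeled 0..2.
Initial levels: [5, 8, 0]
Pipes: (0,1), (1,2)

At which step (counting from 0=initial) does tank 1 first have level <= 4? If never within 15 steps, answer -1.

Step 1: flows [1->0,1->2] -> levels [6 6 1]
Step 2: flows [0=1,1->2] -> levels [6 5 2]
Step 3: flows [0->1,1->2] -> levels [5 5 3]
Step 4: flows [0=1,1->2] -> levels [5 4 4]
Tank 1 first reaches <=4 at step 4

Answer: 4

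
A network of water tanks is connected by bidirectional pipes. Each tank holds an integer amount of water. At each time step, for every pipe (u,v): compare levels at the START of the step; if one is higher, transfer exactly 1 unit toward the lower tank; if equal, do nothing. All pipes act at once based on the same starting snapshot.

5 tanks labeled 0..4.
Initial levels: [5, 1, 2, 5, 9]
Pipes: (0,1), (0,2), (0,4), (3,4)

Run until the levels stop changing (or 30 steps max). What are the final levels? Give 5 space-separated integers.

Answer: 3 4 4 5 6

Derivation:
Step 1: flows [0->1,0->2,4->0,4->3] -> levels [4 2 3 6 7]
Step 2: flows [0->1,0->2,4->0,4->3] -> levels [3 3 4 7 5]
Step 3: flows [0=1,2->0,4->0,3->4] -> levels [5 3 3 6 5]
Step 4: flows [0->1,0->2,0=4,3->4] -> levels [3 4 4 5 6]
Step 5: flows [1->0,2->0,4->0,4->3] -> levels [6 3 3 6 4]
Step 6: flows [0->1,0->2,0->4,3->4] -> levels [3 4 4 5 6]
  -> period-2 cycle: step 6 state = step 4 state; never stabilizes
  -> state at step 30: (30-4) mod 2 = 0, same as step 4 -> [3 4 4 5 6]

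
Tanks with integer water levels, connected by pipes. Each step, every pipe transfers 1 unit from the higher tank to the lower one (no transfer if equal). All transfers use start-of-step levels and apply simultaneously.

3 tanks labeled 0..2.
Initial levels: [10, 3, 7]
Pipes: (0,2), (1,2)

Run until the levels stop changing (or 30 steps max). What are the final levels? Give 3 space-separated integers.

Answer: 7 7 6

Derivation:
Step 1: flows [0->2,2->1] -> levels [9 4 7]
Step 2: flows [0->2,2->1] -> levels [8 5 7]
Step 3: flows [0->2,2->1] -> levels [7 6 7]
Step 4: flows [0=2,2->1] -> levels [7 7 6]
Step 5: flows [0->2,1->2] -> levels [6 6 8]
Step 6: flows [2->0,2->1] -> levels [7 7 6]
  -> period-2 cycle: step 6 state = step 4 state; never stabilizes
  -> state at step 30: (30-4) mod 2 = 0, same as step 4 -> [7 7 6]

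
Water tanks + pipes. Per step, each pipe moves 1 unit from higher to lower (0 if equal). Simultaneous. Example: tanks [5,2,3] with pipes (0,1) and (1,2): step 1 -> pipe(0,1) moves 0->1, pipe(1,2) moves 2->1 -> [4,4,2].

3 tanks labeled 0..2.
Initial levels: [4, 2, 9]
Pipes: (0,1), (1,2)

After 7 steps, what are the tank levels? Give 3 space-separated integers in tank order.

Step 1: flows [0->1,2->1] -> levels [3 4 8]
Step 2: flows [1->0,2->1] -> levels [4 4 7]
Step 3: flows [0=1,2->1] -> levels [4 5 6]
Step 4: flows [1->0,2->1] -> levels [5 5 5]
Step 5: flows [0=1,1=2] -> levels [5 5 5]
  -> stable; steps 6..7 unchanged -> [5 5 5]

Answer: 5 5 5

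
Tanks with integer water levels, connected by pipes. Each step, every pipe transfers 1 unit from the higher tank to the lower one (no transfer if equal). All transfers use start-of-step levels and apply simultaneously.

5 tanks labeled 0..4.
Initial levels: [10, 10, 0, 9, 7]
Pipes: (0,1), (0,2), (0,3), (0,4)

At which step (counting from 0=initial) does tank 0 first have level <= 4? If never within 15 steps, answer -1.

Answer: -1

Derivation:
Step 1: flows [0=1,0->2,0->3,0->4] -> levels [7 10 1 10 8]
Step 2: flows [1->0,0->2,3->0,4->0] -> levels [9 9 2 9 7]
Step 3: flows [0=1,0->2,0=3,0->4] -> levels [7 9 3 9 8]
Step 4: flows [1->0,0->2,3->0,4->0] -> levels [9 8 4 8 7]
Step 5: flows [0->1,0->2,0->3,0->4] -> levels [5 9 5 9 8]
Step 6: flows [1->0,0=2,3->0,4->0] -> levels [8 8 5 8 7]
Step 7: flows [0=1,0->2,0=3,0->4] -> levels [6 8 6 8 8]
Step 8: flows [1->0,0=2,3->0,4->0] -> levels [9 7 6 7 7]
Step 9: flows [0->1,0->2,0->3,0->4] -> levels [5 8 7 8 8]
Step 10: flows [1->0,2->0,3->0,4->0] -> levels [9 7 6 7 7]
  -> period-2 cycle (repeats step 8); tank 0 never drops to <=4
Tank 0 never reaches <=4 within 15 steps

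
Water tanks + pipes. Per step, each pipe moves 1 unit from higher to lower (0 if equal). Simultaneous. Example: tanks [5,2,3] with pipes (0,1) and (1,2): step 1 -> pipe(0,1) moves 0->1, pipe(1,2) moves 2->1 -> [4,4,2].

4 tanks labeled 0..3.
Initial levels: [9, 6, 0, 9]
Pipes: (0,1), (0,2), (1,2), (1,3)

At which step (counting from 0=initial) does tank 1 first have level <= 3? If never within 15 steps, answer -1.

Step 1: flows [0->1,0->2,1->2,3->1] -> levels [7 7 2 8]
Step 2: flows [0=1,0->2,1->2,3->1] -> levels [6 7 4 7]
Step 3: flows [1->0,0->2,1->2,1=3] -> levels [6 5 6 7]
Step 4: flows [0->1,0=2,2->1,3->1] -> levels [5 8 5 6]
Step 5: flows [1->0,0=2,1->2,1->3] -> levels [6 5 6 7]
  -> period-2 cycle (repeats step 3); tank 1 never drops to <=3
Tank 1 never reaches <=3 within 15 steps

Answer: -1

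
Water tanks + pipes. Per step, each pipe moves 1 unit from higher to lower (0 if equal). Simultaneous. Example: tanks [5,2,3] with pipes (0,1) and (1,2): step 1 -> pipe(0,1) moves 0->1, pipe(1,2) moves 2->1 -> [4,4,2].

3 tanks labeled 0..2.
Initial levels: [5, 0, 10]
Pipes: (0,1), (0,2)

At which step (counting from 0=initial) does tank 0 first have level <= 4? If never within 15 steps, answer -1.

Step 1: flows [0->1,2->0] -> levels [5 1 9]
Step 2: flows [0->1,2->0] -> levels [5 2 8]
Step 3: flows [0->1,2->0] -> levels [5 3 7]
Step 4: flows [0->1,2->0] -> levels [5 4 6]
Step 5: flows [0->1,2->0] -> levels [5 5 5]
Step 6: flows [0=1,0=2] -> levels [5 5 5]
  -> stable; tank 0 stays at 5 > 4
Tank 0 never reaches <=4 within 15 steps

Answer: -1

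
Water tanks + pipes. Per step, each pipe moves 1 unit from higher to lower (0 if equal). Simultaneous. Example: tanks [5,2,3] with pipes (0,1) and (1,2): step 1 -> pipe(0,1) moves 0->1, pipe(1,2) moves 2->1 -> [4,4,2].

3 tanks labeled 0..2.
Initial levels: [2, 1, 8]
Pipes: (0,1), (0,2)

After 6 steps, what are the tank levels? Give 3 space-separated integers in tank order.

Step 1: flows [0->1,2->0] -> levels [2 2 7]
Step 2: flows [0=1,2->0] -> levels [3 2 6]
Step 3: flows [0->1,2->0] -> levels [3 3 5]
Step 4: flows [0=1,2->0] -> levels [4 3 4]
Step 5: flows [0->1,0=2] -> levels [3 4 4]
Step 6: flows [1->0,2->0] -> levels [5 3 3]

Answer: 5 3 3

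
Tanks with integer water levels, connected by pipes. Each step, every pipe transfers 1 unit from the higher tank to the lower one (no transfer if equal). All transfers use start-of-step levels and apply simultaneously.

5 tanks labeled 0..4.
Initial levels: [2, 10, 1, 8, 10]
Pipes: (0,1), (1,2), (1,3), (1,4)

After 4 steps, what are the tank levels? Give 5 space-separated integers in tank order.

Step 1: flows [1->0,1->2,1->3,1=4] -> levels [3 7 2 9 10]
Step 2: flows [1->0,1->2,3->1,4->1] -> levels [4 7 3 8 9]
Step 3: flows [1->0,1->2,3->1,4->1] -> levels [5 7 4 7 8]
Step 4: flows [1->0,1->2,1=3,4->1] -> levels [6 6 5 7 7]

Answer: 6 6 5 7 7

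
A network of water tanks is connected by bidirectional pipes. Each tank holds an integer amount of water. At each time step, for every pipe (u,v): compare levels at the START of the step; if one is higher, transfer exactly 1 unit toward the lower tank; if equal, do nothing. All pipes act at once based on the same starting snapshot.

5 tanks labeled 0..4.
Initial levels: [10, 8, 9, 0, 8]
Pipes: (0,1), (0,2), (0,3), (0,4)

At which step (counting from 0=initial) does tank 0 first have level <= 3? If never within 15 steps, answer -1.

Answer: -1

Derivation:
Step 1: flows [0->1,0->2,0->3,0->4] -> levels [6 9 10 1 9]
Step 2: flows [1->0,2->0,0->3,4->0] -> levels [8 8 9 2 8]
Step 3: flows [0=1,2->0,0->3,0=4] -> levels [8 8 8 3 8]
Step 4: flows [0=1,0=2,0->3,0=4] -> levels [7 8 8 4 8]
Step 5: flows [1->0,2->0,0->3,4->0] -> levels [9 7 7 5 7]
Step 6: flows [0->1,0->2,0->3,0->4] -> levels [5 8 8 6 8]
Step 7: flows [1->0,2->0,3->0,4->0] -> levels [9 7 7 5 7]
  -> period-2 cycle (repeats step 5); tank 0 never drops to <=3
Tank 0 never reaches <=3 within 15 steps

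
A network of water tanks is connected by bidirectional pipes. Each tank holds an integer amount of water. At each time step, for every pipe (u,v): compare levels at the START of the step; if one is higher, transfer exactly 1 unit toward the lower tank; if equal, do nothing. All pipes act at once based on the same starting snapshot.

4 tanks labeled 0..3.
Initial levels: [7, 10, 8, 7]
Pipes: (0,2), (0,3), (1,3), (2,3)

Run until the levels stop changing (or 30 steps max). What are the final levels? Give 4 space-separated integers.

Answer: 8 9 8 7

Derivation:
Step 1: flows [2->0,0=3,1->3,2->3] -> levels [8 9 6 9]
Step 2: flows [0->2,3->0,1=3,3->2] -> levels [8 9 8 7]
Step 3: flows [0=2,0->3,1->3,2->3] -> levels [7 8 7 10]
Step 4: flows [0=2,3->0,3->1,3->2] -> levels [8 9 8 7]
  -> period-2 cycle: step 4 state = step 2 state; never stabilizes
  -> state at step 30: (30-2) mod 2 = 0, same as step 2 -> [8 9 8 7]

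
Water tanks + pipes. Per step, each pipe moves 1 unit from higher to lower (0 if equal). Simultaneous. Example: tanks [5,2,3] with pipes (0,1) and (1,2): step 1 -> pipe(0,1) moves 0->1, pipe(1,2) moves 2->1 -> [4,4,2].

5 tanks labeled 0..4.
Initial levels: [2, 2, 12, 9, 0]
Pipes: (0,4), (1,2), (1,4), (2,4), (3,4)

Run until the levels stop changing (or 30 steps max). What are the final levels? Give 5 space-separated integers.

Answer: 4 5 4 5 7

Derivation:
Step 1: flows [0->4,2->1,1->4,2->4,3->4] -> levels [1 2 10 8 4]
Step 2: flows [4->0,2->1,4->1,2->4,3->4] -> levels [2 4 8 7 4]
Step 3: flows [4->0,2->1,1=4,2->4,3->4] -> levels [3 5 6 6 5]
Step 4: flows [4->0,2->1,1=4,2->4,3->4] -> levels [4 6 4 5 6]
Step 5: flows [4->0,1->2,1=4,4->2,4->3] -> levels [5 5 6 6 3]
Step 6: flows [0->4,2->1,1->4,2->4,3->4] -> levels [4 5 4 5 7]
Step 7: flows [4->0,1->2,4->1,4->2,4->3] -> levels [5 5 6 6 3]
  -> period-2 cycle: step 7 state = step 5 state; never stabilizes
  -> state at step 30: (30-5) mod 2 = 1, same as step 6 -> [4 5 4 5 7]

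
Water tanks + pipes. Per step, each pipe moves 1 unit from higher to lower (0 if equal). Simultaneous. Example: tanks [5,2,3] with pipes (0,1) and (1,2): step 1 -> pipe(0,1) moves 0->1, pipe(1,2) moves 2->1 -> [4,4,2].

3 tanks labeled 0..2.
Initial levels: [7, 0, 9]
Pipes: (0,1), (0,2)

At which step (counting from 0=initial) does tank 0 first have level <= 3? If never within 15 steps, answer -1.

Step 1: flows [0->1,2->0] -> levels [7 1 8]
Step 2: flows [0->1,2->0] -> levels [7 2 7]
Step 3: flows [0->1,0=2] -> levels [6 3 7]
Step 4: flows [0->1,2->0] -> levels [6 4 6]
Step 5: flows [0->1,0=2] -> levels [5 5 6]
Step 6: flows [0=1,2->0] -> levels [6 5 5]
Step 7: flows [0->1,0->2] -> levels [4 6 6]
Step 8: flows [1->0,2->0] -> levels [6 5 5]
  -> period-2 cycle (repeats step 6); tank 0 never drops to <=3
Tank 0 never reaches <=3 within 15 steps

Answer: -1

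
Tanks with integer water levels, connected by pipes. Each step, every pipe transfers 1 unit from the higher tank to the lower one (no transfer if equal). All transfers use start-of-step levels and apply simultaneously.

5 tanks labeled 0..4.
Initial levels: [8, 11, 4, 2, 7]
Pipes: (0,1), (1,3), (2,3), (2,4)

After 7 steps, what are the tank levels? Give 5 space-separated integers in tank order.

Answer: 7 6 5 8 6

Derivation:
Step 1: flows [1->0,1->3,2->3,4->2] -> levels [9 9 4 4 6]
Step 2: flows [0=1,1->3,2=3,4->2] -> levels [9 8 5 5 5]
Step 3: flows [0->1,1->3,2=3,2=4] -> levels [8 8 5 6 5]
Step 4: flows [0=1,1->3,3->2,2=4] -> levels [8 7 6 6 5]
Step 5: flows [0->1,1->3,2=3,2->4] -> levels [7 7 5 7 6]
Step 6: flows [0=1,1=3,3->2,4->2] -> levels [7 7 7 6 5]
Step 7: flows [0=1,1->3,2->3,2->4] -> levels [7 6 5 8 6]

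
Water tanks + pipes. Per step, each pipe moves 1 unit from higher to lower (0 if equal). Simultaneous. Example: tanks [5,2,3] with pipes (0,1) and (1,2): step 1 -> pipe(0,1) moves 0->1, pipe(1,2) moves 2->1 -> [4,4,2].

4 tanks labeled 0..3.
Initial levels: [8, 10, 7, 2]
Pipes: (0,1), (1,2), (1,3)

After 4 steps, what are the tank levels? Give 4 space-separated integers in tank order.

Step 1: flows [1->0,1->2,1->3] -> levels [9 7 8 3]
Step 2: flows [0->1,2->1,1->3] -> levels [8 8 7 4]
Step 3: flows [0=1,1->2,1->3] -> levels [8 6 8 5]
Step 4: flows [0->1,2->1,1->3] -> levels [7 7 7 6]

Answer: 7 7 7 6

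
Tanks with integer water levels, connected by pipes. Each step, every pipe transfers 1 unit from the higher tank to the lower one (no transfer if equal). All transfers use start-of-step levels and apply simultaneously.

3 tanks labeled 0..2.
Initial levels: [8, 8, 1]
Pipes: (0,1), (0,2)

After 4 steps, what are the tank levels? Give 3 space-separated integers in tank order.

Answer: 6 6 5

Derivation:
Step 1: flows [0=1,0->2] -> levels [7 8 2]
Step 2: flows [1->0,0->2] -> levels [7 7 3]
Step 3: flows [0=1,0->2] -> levels [6 7 4]
Step 4: flows [1->0,0->2] -> levels [6 6 5]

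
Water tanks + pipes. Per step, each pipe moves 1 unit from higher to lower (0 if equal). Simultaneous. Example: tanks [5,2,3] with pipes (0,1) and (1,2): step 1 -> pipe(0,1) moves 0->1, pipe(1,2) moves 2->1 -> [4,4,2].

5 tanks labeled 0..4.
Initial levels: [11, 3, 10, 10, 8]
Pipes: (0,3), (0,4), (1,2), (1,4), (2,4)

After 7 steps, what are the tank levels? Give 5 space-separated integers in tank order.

Step 1: flows [0->3,0->4,2->1,4->1,2->4] -> levels [9 5 8 11 9]
Step 2: flows [3->0,0=4,2->1,4->1,4->2] -> levels [10 7 8 10 7]
Step 3: flows [0=3,0->4,2->1,1=4,2->4] -> levels [9 8 6 10 9]
Step 4: flows [3->0,0=4,1->2,4->1,4->2] -> levels [10 8 8 9 7]
Step 5: flows [0->3,0->4,1=2,1->4,2->4] -> levels [8 7 7 10 10]
Step 6: flows [3->0,4->0,1=2,4->1,4->2] -> levels [10 8 8 9 7]
  -> period-2 cycle: step 6 state = step 4 state
  -> state at step 7: (7-4) mod 2 = 1, same as step 5 -> [8 7 7 10 10]

Answer: 8 7 7 10 10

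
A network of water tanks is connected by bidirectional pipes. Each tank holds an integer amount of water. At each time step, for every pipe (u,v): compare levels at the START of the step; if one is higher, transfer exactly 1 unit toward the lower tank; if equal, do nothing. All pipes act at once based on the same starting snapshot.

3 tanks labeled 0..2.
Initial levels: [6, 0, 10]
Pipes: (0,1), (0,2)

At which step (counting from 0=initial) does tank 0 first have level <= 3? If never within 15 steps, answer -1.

Step 1: flows [0->1,2->0] -> levels [6 1 9]
Step 2: flows [0->1,2->0] -> levels [6 2 8]
Step 3: flows [0->1,2->0] -> levels [6 3 7]
Step 4: flows [0->1,2->0] -> levels [6 4 6]
Step 5: flows [0->1,0=2] -> levels [5 5 6]
Step 6: flows [0=1,2->0] -> levels [6 5 5]
Step 7: flows [0->1,0->2] -> levels [4 6 6]
Step 8: flows [1->0,2->0] -> levels [6 5 5]
  -> period-2 cycle (repeats step 6); tank 0 never drops to <=3
Tank 0 never reaches <=3 within 15 steps

Answer: -1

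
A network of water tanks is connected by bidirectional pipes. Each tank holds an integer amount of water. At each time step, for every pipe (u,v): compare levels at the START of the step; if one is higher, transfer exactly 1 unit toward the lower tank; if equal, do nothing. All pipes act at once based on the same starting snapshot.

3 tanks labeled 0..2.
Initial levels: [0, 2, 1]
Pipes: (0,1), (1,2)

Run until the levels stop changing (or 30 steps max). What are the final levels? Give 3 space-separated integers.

Step 1: flows [1->0,1->2] -> levels [1 0 2]
Step 2: flows [0->1,2->1] -> levels [0 2 1]
  -> period-2 cycle: step 2 state = step 0 state; never stabilizes
  -> state at step 30: (30-0) mod 2 = 0, same as step 0 -> [0 2 1]

Answer: 0 2 1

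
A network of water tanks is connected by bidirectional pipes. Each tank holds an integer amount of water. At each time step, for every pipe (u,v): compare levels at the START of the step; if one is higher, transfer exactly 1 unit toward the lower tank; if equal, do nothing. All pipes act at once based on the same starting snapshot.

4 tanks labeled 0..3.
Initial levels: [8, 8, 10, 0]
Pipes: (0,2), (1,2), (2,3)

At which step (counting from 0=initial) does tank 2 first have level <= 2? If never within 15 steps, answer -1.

Answer: -1

Derivation:
Step 1: flows [2->0,2->1,2->3] -> levels [9 9 7 1]
Step 2: flows [0->2,1->2,2->3] -> levels [8 8 8 2]
Step 3: flows [0=2,1=2,2->3] -> levels [8 8 7 3]
Step 4: flows [0->2,1->2,2->3] -> levels [7 7 8 4]
Step 5: flows [2->0,2->1,2->3] -> levels [8 8 5 5]
Step 6: flows [0->2,1->2,2=3] -> levels [7 7 7 5]
Step 7: flows [0=2,1=2,2->3] -> levels [7 7 6 6]
Step 8: flows [0->2,1->2,2=3] -> levels [6 6 8 6]
Step 9: flows [2->0,2->1,2->3] -> levels [7 7 5 7]
Step 10: flows [0->2,1->2,3->2] -> levels [6 6 8 6]
  -> period-2 cycle (repeats step 8); tank 2 never drops to <=2
Tank 2 never reaches <=2 within 15 steps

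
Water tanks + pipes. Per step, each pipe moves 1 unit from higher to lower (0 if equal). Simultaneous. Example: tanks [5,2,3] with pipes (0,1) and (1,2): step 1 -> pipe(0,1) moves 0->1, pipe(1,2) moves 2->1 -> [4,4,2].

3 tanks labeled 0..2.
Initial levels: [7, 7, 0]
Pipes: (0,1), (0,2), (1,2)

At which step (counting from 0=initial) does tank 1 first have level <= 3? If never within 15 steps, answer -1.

Step 1: flows [0=1,0->2,1->2] -> levels [6 6 2]
Step 2: flows [0=1,0->2,1->2] -> levels [5 5 4]
Step 3: flows [0=1,0->2,1->2] -> levels [4 4 6]
Step 4: flows [0=1,2->0,2->1] -> levels [5 5 4]
  -> period-2 cycle (repeats step 2); tank 1 never drops to <=3
Tank 1 never reaches <=3 within 15 steps

Answer: -1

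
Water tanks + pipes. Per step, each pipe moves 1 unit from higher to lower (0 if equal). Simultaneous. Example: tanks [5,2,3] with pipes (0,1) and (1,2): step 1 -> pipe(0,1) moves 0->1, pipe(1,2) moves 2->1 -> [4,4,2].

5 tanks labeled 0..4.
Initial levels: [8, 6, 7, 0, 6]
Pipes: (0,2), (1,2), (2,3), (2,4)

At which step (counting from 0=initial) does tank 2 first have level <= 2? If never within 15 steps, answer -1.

Step 1: flows [0->2,2->1,2->3,2->4] -> levels [7 7 5 1 7]
Step 2: flows [0->2,1->2,2->3,4->2] -> levels [6 6 7 2 6]
Step 3: flows [2->0,2->1,2->3,2->4] -> levels [7 7 3 3 7]
Step 4: flows [0->2,1->2,2=3,4->2] -> levels [6 6 6 3 6]
Step 5: flows [0=2,1=2,2->3,2=4] -> levels [6 6 5 4 6]
Step 6: flows [0->2,1->2,2->3,4->2] -> levels [5 5 7 5 5]
Step 7: flows [2->0,2->1,2->3,2->4] -> levels [6 6 3 6 6]
Step 8: flows [0->2,1->2,3->2,4->2] -> levels [5 5 7 5 5]
  -> period-2 cycle (repeats step 6); tank 2 never drops to <=2
Tank 2 never reaches <=2 within 15 steps

Answer: -1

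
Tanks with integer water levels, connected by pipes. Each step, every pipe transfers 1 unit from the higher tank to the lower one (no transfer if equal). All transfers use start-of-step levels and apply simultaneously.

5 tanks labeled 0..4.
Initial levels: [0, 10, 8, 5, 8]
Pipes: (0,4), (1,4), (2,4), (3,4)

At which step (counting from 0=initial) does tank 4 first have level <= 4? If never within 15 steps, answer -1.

Step 1: flows [4->0,1->4,2=4,4->3] -> levels [1 9 8 6 7]
Step 2: flows [4->0,1->4,2->4,4->3] -> levels [2 8 7 7 7]
Step 3: flows [4->0,1->4,2=4,3=4] -> levels [3 7 7 7 7]
Step 4: flows [4->0,1=4,2=4,3=4] -> levels [4 7 7 7 6]
Step 5: flows [4->0,1->4,2->4,3->4] -> levels [5 6 6 6 8]
Step 6: flows [4->0,4->1,4->2,4->3] -> levels [6 7 7 7 4]
Tank 4 first reaches <=4 at step 6

Answer: 6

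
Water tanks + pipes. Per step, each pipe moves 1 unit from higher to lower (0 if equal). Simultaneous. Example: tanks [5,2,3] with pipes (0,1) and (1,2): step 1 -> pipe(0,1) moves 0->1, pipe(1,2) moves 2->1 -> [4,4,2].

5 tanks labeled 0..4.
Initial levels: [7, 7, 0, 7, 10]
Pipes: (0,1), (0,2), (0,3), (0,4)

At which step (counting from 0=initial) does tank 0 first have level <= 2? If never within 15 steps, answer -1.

Step 1: flows [0=1,0->2,0=3,4->0] -> levels [7 7 1 7 9]
Step 2: flows [0=1,0->2,0=3,4->0] -> levels [7 7 2 7 8]
Step 3: flows [0=1,0->2,0=3,4->0] -> levels [7 7 3 7 7]
Step 4: flows [0=1,0->2,0=3,0=4] -> levels [6 7 4 7 7]
Step 5: flows [1->0,0->2,3->0,4->0] -> levels [8 6 5 6 6]
Step 6: flows [0->1,0->2,0->3,0->4] -> levels [4 7 6 7 7]
Step 7: flows [1->0,2->0,3->0,4->0] -> levels [8 6 5 6 6]
  -> period-2 cycle (repeats step 5); tank 0 never drops to <=2
Tank 0 never reaches <=2 within 15 steps

Answer: -1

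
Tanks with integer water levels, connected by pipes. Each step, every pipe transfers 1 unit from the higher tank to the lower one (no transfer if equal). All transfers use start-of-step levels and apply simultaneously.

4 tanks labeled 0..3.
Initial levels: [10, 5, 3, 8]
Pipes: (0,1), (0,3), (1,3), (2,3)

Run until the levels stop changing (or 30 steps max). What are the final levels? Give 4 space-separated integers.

Step 1: flows [0->1,0->3,3->1,3->2] -> levels [8 7 4 7]
Step 2: flows [0->1,0->3,1=3,3->2] -> levels [6 8 5 7]
Step 3: flows [1->0,3->0,1->3,3->2] -> levels [8 6 6 6]
Step 4: flows [0->1,0->3,1=3,2=3] -> levels [6 7 6 7]
Step 5: flows [1->0,3->0,1=3,3->2] -> levels [8 6 7 5]
Step 6: flows [0->1,0->3,1->3,2->3] -> levels [6 6 6 8]
Step 7: flows [0=1,3->0,3->1,3->2] -> levels [7 7 7 5]
Step 8: flows [0=1,0->3,1->3,2->3] -> levels [6 6 6 8]
  -> period-2 cycle: step 8 state = step 6 state; never stabilizes
  -> state at step 30: (30-6) mod 2 = 0, same as step 6 -> [6 6 6 8]

Answer: 6 6 6 8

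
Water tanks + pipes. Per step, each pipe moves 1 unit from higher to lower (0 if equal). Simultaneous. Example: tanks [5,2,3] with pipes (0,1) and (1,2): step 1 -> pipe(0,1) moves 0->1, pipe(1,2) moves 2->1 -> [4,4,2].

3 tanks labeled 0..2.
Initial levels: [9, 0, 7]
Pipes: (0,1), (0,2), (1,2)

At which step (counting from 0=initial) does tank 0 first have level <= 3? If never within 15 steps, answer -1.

Step 1: flows [0->1,0->2,2->1] -> levels [7 2 7]
Step 2: flows [0->1,0=2,2->1] -> levels [6 4 6]
Step 3: flows [0->1,0=2,2->1] -> levels [5 6 5]
Step 4: flows [1->0,0=2,1->2] -> levels [6 4 6]
  -> period-2 cycle (repeats step 2); tank 0 never drops to <=3
Tank 0 never reaches <=3 within 15 steps

Answer: -1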